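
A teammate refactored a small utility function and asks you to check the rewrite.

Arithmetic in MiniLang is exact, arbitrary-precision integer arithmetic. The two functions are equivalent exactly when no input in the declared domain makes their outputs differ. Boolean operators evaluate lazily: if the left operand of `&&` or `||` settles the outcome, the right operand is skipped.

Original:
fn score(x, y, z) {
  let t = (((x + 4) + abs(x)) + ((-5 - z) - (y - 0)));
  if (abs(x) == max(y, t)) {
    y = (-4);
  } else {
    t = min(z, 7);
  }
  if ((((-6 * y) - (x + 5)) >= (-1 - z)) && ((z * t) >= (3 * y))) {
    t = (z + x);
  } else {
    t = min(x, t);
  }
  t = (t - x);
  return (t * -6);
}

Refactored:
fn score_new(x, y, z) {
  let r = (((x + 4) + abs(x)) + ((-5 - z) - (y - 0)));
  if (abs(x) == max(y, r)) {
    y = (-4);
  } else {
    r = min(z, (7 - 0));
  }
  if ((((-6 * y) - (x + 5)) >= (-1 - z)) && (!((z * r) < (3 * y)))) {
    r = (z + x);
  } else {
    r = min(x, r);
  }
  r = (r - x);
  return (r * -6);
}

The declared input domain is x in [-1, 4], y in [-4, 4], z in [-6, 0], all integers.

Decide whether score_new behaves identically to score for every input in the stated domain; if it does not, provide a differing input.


Equivalent — the differences include comparison usage differs, constant usage differs, arithmetic usage differs, local variable names differ, boolean connective usage differs, yet no declared input distinguishes the two.
Spot check at x=2, y=-3, z=-5 — score: t := 11 | (abs(x) == max(y, t)): false | t := -5 | ((((-6 * y) - (x + 5)) >= (-1 - z)) && ((z * t) >= (3 * y))): true | t := -3 | t := -5 | result 30. score_new: r := 11 | (abs(x) == max(y, r)): false | r := -5 | ((((-6 * y) - (x + 5)) >= (-1 - z)) && (!((z * r) < (3 * y)))): true | r := -3 | r := -5 | result 30. Both give 30.
Across all 378 domain points the two functions coincide.
verdict: equivalent


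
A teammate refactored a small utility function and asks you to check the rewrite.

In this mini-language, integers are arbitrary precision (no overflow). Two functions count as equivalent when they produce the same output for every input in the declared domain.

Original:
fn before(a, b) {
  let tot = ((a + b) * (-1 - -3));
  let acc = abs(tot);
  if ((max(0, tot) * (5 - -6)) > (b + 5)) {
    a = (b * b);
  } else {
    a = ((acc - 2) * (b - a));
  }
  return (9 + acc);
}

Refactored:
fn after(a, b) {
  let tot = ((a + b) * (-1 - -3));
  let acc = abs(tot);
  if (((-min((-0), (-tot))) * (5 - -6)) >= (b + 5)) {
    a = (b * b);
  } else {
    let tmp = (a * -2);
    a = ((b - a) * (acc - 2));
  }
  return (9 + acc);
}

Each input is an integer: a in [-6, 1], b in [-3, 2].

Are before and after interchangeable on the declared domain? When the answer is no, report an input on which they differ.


Equivalent. Whatever the rewrite altered, no input in the stated domain can expose a difference.
Across all 48 domain points the two functions coincide.
One worked example (a=-5, b=1) — before: tot = -8; acc = 8; ((max(0, tot) * (5 - -6)) > (b + 5)) -> false; a = 36; return 17; after: tot = -8; acc = 8; (((-min((-0), (-tot))) * (5 - -6)) >= (b + 5)) -> false; tmp = 10; a = 36; return 17; agreement on 17.
verdict: equivalent


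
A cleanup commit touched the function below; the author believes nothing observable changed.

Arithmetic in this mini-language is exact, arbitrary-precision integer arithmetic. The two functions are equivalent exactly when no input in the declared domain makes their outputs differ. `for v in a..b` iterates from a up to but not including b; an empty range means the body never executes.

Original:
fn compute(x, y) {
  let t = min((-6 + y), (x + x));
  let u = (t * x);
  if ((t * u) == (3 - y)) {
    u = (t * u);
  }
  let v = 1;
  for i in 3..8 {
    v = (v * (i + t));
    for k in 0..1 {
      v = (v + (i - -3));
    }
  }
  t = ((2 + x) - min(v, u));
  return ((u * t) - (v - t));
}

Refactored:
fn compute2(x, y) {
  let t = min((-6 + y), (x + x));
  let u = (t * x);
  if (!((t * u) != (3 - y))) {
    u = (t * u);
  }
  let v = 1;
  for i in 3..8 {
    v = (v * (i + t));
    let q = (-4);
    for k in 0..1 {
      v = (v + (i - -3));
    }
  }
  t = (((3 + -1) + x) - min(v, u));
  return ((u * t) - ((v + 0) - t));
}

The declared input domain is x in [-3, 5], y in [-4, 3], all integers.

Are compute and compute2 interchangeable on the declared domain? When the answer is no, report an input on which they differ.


The two versions differ — the changes include arithmetic usage differs, and comparison usage differs, and local variable names differ, and statement counts differ, and constant usage differs, and boolean connective usage differs.
As a probe, take x=0, y=-2: compute runs t = -8; u = 0; ((t * u) == (3 - y)) -> false; v = 1; [i=3]; v = -5; [k=0]; v = 1; [i=4]; v = -4; [k=0]; v = 3; [i=5]; v = -9; [k=0]; v = -1; [i=6]; v = 2; [k=0]; v = 11; [i=7]; v = -11; [k=0]; v = -1; t = 3; return 4; compute2 runs t = -8; u = 0; (!((t * u) != (3 - y))) -> false; v = 1; [i=3]; v = -5; q = -4; [k=0]; v = 1; [i=4]; v = -4; q = -4; [k=0]; v = 3; [i=5]; v = -9; q = -4; [k=0]; v = -1; [i=6]; v = 2; q = -4; [k=0]; v = 11; [i=7]; v = -11; q = -4; [k=0]; v = -1; t = 3; return 4; both end at 4.
Across all 72 domain points the two functions coincide.
verdict: equivalent


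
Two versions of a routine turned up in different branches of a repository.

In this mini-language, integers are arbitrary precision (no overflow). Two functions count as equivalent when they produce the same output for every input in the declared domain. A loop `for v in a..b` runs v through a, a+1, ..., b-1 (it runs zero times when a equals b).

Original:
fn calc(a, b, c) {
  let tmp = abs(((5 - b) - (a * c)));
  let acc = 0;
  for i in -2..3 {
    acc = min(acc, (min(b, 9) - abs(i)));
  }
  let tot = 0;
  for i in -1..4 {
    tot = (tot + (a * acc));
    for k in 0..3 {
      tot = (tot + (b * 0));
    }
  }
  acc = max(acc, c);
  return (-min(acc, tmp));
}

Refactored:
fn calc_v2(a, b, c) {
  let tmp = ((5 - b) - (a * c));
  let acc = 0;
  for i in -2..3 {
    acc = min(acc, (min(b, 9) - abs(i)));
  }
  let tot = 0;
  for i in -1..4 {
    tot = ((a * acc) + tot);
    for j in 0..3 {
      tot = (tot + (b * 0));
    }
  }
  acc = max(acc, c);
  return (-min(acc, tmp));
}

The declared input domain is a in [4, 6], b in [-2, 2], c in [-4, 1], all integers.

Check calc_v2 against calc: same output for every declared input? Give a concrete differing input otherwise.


There is a counterexample at a=4, b=2, c=1: -1 on one side, 1 on the other.
calc: tmp becomes 1; next acc becomes 0; next at i=-2:; next acc becomes 0; next at i=-1:; next acc becomes 0; next at i=0:; next acc becomes 0; next at i=1:; next acc becomes 0; next at i=2:; next acc becomes 0; next tot becomes 0; next at i=-1:; next tot becomes 0; next at k=0:; next tot becomes 0; next at k=1:; next tot becomes 0; next at k=2:; next tot becomes 0; next at i=0:; next tot becomes 0; next at k=0:; next tot becomes 0; next at k=1:; next tot becomes 0; next at k=2:; next tot becomes 0; next at i=1:; next tot becomes 0; next at k=0:; next tot becomes 0; next at k=1:; next tot becomes 0; next at k=2:; next tot becomes 0; next at i=2:; next tot becomes 0; next at k=0:; next tot becomes 0; next at k=1:; next tot becomes 0; next at k=2:; next tot becomes 0; next at i=3:; next tot becomes 0; next at k=0:; next tot becomes 0; next at k=1:; next tot becomes 0; next at k=2:; next tot becomes 0; next acc becomes 1; next final value -1
calc_v2: tmp becomes -1; next acc becomes 0; next at i=-2:; next acc becomes 0; next at i=-1:; next acc becomes 0; next at i=0:; next acc becomes 0; next at i=1:; next acc becomes 0; next at i=2:; next acc becomes 0; next tot becomes 0; next at i=-1:; next tot becomes 0; next at j=0:; next tot becomes 0; next at j=1:; next tot becomes 0; next at j=2:; next tot becomes 0; next at i=0:; next tot becomes 0; next at j=0:; next tot becomes 0; next at j=1:; next tot becomes 0; next at j=2:; next tot becomes 0; next at i=1:; next tot becomes 0; next at j=0:; next tot becomes 0; next at j=1:; next tot becomes 0; next at j=2:; next tot becomes 0; next at i=2:; next tot becomes 0; next at j=0:; next tot becomes 0; next at j=1:; next tot becomes 0; next at j=2:; next tot becomes 0; next at i=3:; next tot becomes 0; next at j=0:; next tot becomes 0; next at j=1:; next tot becomes 0; next at j=2:; next tot becomes 0; next acc becomes 1; next final value 1
verdict: not equivalent; witness: a=4, b=2, c=1


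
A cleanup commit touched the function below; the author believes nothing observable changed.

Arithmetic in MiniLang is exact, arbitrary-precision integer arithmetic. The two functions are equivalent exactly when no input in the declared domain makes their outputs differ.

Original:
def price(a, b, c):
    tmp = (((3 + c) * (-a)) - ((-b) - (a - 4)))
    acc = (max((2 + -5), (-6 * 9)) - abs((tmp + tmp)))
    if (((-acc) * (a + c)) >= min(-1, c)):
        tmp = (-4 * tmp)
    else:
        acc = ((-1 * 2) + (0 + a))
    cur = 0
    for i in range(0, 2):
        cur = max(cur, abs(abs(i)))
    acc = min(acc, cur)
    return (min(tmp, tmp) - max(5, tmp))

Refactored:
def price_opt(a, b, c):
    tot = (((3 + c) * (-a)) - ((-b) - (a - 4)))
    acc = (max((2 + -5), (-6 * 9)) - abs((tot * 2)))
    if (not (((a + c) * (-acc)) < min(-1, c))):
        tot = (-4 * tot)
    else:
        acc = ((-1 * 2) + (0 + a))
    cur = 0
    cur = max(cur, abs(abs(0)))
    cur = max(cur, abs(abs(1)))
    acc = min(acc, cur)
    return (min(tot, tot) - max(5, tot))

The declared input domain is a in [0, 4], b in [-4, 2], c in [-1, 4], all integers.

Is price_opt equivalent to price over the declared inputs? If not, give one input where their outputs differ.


Side by side, the visible changes include: boolean connective usage differs, plus local variable names differ, plus min/max/abs usage differs, plus arithmetic usage differs, plus loop structure differs, plus constant usage differs, plus comparison usage differs.
One worked example (a=3, b=-2, c=0) — price: tmp becomes -12; next acc becomes -27; next (((-acc) * (a + c)) >= min(-1, c)) evaluates to true; next tmp becomes 48; next cur becomes 0; next at i=0:; next cur becomes 0; next at i=1:; next cur becomes 1; next acc becomes -27; next final value 0; price_opt: tot becomes -12; next acc becomes -27; next (not (((a + c) * (-acc)) < min(-1, c))) evaluates to true; next tot becomes 48; next cur becomes 0; next cur becomes 0; next cur becomes 1; next acc becomes -27; next final value 0; agreement on 0.
Across all 210 domain points the two functions coincide.
verdict: equivalent


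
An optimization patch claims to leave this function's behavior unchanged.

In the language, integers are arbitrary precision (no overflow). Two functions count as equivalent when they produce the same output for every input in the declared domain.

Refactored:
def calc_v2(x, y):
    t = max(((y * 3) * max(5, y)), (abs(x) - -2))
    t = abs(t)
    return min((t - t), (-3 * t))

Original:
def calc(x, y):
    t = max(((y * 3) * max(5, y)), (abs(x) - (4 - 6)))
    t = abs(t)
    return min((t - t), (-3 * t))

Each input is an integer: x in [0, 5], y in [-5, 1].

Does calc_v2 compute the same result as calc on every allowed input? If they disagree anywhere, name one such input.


Side by side, the visible changes include: arithmetic usage differs; constant usage differs.
Spot check at x=0, y=-3 — calc: t=2, then t=2, then returns -6. calc_v2: t=2, then t=2, then returns -6. Both give -6.
Every one of the 42 inputs gives matching results.
verdict: equivalent


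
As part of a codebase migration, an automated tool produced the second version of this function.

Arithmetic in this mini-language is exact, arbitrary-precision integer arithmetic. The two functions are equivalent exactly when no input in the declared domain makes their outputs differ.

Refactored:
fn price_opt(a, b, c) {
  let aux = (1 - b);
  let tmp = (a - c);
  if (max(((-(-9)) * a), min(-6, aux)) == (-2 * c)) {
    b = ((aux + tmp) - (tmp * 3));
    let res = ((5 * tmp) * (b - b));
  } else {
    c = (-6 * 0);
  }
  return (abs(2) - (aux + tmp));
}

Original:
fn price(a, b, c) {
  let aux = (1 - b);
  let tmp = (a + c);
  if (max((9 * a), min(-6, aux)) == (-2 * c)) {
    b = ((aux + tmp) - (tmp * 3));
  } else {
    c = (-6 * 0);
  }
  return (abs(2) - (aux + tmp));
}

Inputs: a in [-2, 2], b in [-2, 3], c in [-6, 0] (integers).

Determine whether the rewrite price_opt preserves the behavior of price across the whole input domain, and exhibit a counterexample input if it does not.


There is a counterexample at a=-2, b=-2, c=-6: 7 on one side, -5 on the other.
price: aux := 3 | tmp := -8 | (max((9 * a), min(-6, aux)) == (-2 * c)): false | c := 0 | result 7
price_opt: aux := 3 | tmp := 4 | (max(((-(-9)) * a), min(-6, aux)) == (-2 * c)): false | c := 0 | result -5
verdict: not equivalent; witness: a=-2, b=-2, c=-6


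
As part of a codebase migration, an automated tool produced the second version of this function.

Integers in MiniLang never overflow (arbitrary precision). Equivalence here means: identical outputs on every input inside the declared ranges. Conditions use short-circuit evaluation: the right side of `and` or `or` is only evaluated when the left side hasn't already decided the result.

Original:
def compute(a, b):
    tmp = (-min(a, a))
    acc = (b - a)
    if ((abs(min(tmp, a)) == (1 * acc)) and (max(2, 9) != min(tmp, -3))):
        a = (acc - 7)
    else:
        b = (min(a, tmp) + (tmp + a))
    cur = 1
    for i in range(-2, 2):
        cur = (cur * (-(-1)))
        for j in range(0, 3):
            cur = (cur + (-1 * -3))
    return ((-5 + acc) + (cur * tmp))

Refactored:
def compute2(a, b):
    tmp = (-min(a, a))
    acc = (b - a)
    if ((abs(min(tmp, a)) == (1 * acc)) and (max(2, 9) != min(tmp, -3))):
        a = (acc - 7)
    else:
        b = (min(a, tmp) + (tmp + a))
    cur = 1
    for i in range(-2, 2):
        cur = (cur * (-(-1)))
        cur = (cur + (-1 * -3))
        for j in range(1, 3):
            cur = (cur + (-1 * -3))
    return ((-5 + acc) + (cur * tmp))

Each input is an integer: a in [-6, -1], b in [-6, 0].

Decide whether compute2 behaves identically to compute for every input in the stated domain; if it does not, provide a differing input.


Comparing the listings, the differences include: loop structure differs, plus constant usage differs, plus statement counts differ, plus arithmetic usage differs.
As a probe, take a=-6, b=-2: compute runs tmp becomes 6; next acc becomes 4; next ((abs(min(tmp, a)) == (1 * acc)) and (max(2, 9) != min(tmp, -3))) evaluates to false; next b becomes -6; next cur becomes 1; next at i=-2:; next cur becomes 1; next at j=0:; next cur becomes 4; next at j=1:; next cur becomes 7; next at j=2:; next cur becomes 10; next at i=-1:; next cur becomes 10; next at j=0:; next cur becomes 13; next at j=1:; next cur becomes 16; next at j=2:; next cur becomes 19; next at i=0:; next cur becomes 19; next at j=0:; next cur becomes 22; next at j=1:; next cur becomes 25; next at j=2:; next cur becomes 28; next at i=1:; next cur becomes 28; next at j=0:; next cur becomes 31; next at j=1:; next cur becomes 34; next at j=2:; next cur becomes 37; next final value 221; compute2 runs tmp becomes 6; next acc becomes 4; next ((abs(min(tmp, a)) == (1 * acc)) and (max(2, 9) != min(tmp, -3))) evaluates to false; next b becomes -6; next cur becomes 1; next at i=-2:; next cur becomes 1; next cur becomes 4; next at j=1:; next cur becomes 7; next at j=2:; next cur becomes 10; next at i=-1:; next cur becomes 10; next cur becomes 13; next at j=1:; next cur becomes 16; next at j=2:; next cur becomes 19; next at i=0:; next cur becomes 19; next cur becomes 22; next at j=1:; next cur becomes 25; next at j=2:; next cur becomes 28; next at i=1:; next cur becomes 28; next cur becomes 31; next at j=1:; next cur becomes 34; next at j=2:; next cur becomes 37; next final value 221; both end at 221.
Sweeping the whole domain (42 inputs) finds no disagreement.
verdict: equivalent


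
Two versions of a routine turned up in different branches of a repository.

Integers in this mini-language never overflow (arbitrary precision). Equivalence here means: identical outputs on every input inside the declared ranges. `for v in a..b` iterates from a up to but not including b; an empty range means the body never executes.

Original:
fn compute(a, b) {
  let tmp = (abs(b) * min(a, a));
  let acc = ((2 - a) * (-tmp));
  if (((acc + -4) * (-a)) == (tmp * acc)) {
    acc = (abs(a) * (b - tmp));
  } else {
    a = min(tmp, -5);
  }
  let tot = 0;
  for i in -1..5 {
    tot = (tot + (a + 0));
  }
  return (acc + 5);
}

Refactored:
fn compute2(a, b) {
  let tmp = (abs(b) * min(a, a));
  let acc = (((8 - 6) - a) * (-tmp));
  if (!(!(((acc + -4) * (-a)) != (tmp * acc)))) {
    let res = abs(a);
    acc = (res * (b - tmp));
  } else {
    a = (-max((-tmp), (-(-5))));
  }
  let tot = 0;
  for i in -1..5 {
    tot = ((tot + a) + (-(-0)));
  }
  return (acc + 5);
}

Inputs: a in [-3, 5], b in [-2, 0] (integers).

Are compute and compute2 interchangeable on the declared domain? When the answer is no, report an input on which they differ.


a=-3, b=-2 yields 35 from compute but 17 from compute2.
verdict: not equivalent; witness: a=-3, b=-2


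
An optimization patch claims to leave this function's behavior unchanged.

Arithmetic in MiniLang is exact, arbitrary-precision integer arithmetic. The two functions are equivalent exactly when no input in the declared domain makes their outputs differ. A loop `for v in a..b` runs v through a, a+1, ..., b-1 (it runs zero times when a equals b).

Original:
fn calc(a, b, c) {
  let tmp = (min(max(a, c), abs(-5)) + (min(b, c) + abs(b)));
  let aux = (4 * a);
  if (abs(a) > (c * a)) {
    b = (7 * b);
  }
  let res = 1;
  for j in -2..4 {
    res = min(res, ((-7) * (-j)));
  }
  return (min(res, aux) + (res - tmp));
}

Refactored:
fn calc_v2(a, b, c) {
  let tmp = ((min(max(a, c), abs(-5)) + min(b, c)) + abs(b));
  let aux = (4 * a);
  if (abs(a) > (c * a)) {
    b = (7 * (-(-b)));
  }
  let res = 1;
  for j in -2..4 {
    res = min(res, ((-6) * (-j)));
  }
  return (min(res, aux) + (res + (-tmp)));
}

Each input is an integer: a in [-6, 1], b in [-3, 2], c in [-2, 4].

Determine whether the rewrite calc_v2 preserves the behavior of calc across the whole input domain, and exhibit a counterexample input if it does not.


Input a=-6, b=-3, c=-2: -36 from calc versus -34 from calc_v2.
verdict: not equivalent; witness: a=-6, b=-3, c=-2


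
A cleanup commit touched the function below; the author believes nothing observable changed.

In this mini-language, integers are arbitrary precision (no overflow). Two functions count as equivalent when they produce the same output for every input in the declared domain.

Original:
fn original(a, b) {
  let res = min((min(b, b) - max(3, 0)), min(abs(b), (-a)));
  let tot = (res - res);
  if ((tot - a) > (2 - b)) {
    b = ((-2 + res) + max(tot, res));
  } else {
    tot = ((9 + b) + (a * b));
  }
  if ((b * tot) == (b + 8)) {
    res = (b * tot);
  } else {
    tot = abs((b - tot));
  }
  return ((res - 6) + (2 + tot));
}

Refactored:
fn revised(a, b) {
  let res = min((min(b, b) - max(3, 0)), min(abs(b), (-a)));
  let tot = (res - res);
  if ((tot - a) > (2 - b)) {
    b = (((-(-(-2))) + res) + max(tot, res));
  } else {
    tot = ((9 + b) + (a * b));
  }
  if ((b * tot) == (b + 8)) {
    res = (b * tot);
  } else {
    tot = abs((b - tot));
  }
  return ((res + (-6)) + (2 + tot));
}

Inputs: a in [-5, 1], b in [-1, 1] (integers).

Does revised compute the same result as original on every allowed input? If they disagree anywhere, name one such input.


Behavior is preserved: although arithmetic usage differs, the outputs never diverge.
Tracing a=-3, b=1: original: res=-2, then tot=0, then ((tot - a) > (2 - b)) is true, then b=-4, then ((b * tot) == (b + 8)) is false, then tot=4, then returns -2 | revised: res=-2, then tot=0, then ((tot - a) > (2 - b)) is true, then b=-4, then ((b * tot) == (b + 8)) is false, then tot=4, then returns -2 — matching result -2.
Sweeping the whole domain (21 inputs) finds no disagreement.
verdict: equivalent


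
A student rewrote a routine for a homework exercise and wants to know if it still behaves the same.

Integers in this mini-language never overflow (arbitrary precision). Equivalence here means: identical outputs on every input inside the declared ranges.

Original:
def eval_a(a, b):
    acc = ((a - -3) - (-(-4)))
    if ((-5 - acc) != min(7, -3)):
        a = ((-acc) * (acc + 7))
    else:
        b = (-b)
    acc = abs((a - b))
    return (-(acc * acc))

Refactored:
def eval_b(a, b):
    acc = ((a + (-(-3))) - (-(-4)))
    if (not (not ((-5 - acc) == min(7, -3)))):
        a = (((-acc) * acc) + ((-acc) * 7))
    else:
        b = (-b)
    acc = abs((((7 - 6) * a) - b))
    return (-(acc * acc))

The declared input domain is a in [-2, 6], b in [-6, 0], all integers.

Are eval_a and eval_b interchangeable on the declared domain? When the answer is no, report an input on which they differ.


Evaluate both at a=-2, b=-6.
eval_a: acc=-3, then ((-5 - acc) != min(7, -3)) is true, then a=12, then acc=18, then returns -324
eval_b: acc=-3, then (not (not ((-5 - acc) == min(7, -3)))) is false, then b=6, then acc=8, then returns -64
-324 and -64 differ, so these are not the same function on this domain.
verdict: not equivalent; witness: a=-2, b=-6


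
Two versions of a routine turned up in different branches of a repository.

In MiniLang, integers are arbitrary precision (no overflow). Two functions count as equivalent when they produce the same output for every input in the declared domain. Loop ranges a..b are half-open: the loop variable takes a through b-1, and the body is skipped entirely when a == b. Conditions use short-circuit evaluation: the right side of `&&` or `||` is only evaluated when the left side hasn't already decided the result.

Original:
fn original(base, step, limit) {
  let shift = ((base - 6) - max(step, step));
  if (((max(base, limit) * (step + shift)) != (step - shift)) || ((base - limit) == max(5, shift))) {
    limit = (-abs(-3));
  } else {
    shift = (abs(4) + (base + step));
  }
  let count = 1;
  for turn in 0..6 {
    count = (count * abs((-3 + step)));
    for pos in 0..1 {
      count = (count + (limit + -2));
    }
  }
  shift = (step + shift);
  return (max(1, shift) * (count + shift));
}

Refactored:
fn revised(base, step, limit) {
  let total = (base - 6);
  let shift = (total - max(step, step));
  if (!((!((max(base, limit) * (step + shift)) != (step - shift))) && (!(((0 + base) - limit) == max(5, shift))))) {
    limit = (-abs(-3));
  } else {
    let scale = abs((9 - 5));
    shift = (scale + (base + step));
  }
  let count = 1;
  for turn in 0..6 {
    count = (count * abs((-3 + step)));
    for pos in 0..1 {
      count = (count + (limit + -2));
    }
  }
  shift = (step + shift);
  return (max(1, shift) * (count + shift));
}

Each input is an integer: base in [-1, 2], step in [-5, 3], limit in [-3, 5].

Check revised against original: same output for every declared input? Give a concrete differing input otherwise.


Side by side, the visible changes include: statement counts differ, and local variable names differ, and boolean connective usage differs, and constant usage differs, and arithmetic usage differs.
Tracing base=-1, step=-2, limit=3: original: shift=-5, then (((max(base, limit) * (step + shift)) != (step - shift)) || ((base - limit) == max(5, shift))) is true, then limit=-3, then count=1, then (turn=0), then count=5, then (pos=0), then count=0, then (turn=1), then count=0, then (pos=0), then count=-5, then (turn=2), then count=-25, then (pos=0), then count=-30, then (turn=3), then count=-150, then (pos=0), then count=-155, then (turn=4), then count=-775, then (pos=0), then count=-780, then (turn=5), then count=-3900, then (pos=0), then count=-3905, then shift=-7, then returns -3912 | revised: total=-7, then shift=-5, then (!((!((max(base, limit) * (step + shift)) != (step - shift))) && (!(((0 + base) - limit) == max(5, shift))))) is true, then limit=-3, then count=1, then (turn=0), then count=5, then (pos=0), then count=0, then (turn=1), then count=0, then (pos=0), then count=-5, then (turn=2), then count=-25, then (pos=0), then count=-30, then (turn=3), then count=-150, then (pos=0), then count=-155, then (turn=4), then count=-775, then (pos=0), then count=-780, then (turn=5), then count=-3900, then (pos=0), then count=-3905, then shift=-7, then returns -3912 — matching result -3912.
An exhaustive pass over the 324 declared inputs shows identical outputs.
verdict: equivalent


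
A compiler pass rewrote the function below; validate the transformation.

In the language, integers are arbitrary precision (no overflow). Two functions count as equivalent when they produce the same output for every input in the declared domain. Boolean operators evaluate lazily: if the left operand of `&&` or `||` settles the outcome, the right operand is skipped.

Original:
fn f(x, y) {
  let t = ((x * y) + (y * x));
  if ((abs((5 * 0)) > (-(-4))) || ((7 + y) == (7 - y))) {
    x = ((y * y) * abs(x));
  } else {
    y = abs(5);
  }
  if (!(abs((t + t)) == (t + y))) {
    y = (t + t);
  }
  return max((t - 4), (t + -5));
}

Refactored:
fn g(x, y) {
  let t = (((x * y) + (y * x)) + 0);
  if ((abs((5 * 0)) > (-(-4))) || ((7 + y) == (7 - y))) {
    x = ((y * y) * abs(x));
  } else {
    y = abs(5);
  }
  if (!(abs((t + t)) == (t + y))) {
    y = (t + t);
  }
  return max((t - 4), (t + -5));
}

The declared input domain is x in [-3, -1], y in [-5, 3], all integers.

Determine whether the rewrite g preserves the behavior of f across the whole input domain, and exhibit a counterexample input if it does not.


The two are interchangeable: arithmetic usage differs; also constant usage differs, and every declared input agrees.
One worked example (x=-1, y=-1) — f: t=2, then ((abs((5 * 0)) > (-(-4))) || ((7 + y) == (7 - y))) is false, then y=5, then (!(abs((t + t)) == (t + y))) is true, then y=4, then returns -2; g: t=2, then ((abs((5 * 0)) > (-(-4))) || ((7 + y) == (7 - y))) is false, then y=5, then (!(abs((t + t)) == (t + y))) is true, then y=4, then returns -2; agreement on -2.
Sweeping the whole domain (27 inputs) finds no disagreement.
verdict: equivalent


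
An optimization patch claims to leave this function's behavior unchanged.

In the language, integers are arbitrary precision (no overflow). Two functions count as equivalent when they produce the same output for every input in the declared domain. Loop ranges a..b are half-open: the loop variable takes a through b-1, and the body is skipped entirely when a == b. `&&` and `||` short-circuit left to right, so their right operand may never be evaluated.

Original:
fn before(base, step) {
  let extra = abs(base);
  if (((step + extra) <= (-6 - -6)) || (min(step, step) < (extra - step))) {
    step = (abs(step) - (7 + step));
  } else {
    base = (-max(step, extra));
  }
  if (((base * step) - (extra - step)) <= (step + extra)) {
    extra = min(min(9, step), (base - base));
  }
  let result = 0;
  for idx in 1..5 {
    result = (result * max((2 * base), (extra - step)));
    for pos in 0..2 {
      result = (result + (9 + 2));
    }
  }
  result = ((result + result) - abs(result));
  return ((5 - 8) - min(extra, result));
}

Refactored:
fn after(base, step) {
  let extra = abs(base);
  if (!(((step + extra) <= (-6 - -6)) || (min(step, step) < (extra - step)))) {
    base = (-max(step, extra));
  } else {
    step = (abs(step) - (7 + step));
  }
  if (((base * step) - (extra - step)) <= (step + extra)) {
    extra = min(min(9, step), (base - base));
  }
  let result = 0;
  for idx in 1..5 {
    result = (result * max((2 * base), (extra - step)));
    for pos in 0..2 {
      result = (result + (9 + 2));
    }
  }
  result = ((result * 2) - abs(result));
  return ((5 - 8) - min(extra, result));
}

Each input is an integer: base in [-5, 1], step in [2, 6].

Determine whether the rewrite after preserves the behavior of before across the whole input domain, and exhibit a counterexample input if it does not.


The two are interchangeable: constant usage differs, plus boolean connective usage differs, plus arithmetic usage differs, and every declared input agrees.
As a probe, take base=1, step=5: before runs extra = 1; (((step + extra) <= (-6 - -6)) || (min(step, step) < (extra - step))) -> false; base = -5; (((base * step) - (extra - step)) <= (step + extra)) -> true; extra = 0; result = 0; [idx=1]; result = 0; [pos=0]; result = 11; [pos=1]; result = 22; [idx=2]; result = -110; [pos=0]; result = -99; [pos=1]; result = -88; [idx=3]; result = 440; [pos=0]; result = 451; [pos=1]; result = 462; [idx=4]; result = -2310; [pos=0]; result = -2299; [pos=1]; result = -2288; result = -6864; return 6861; after runs extra = 1; (!(((step + extra) <= (-6 - -6)) || (min(step, step) < (extra - step)))) -> true; base = -5; (((base * step) - (extra - step)) <= (step + extra)) -> true; extra = 0; result = 0; [idx=1]; result = 0; [pos=0]; result = 11; [pos=1]; result = 22; [idx=2]; result = -110; [pos=0]; result = -99; [pos=1]; result = -88; [idx=3]; result = 440; [pos=0]; result = 451; [pos=1]; result = 462; [idx=4]; result = -2310; [pos=0]; result = -2299; [pos=1]; result = -2288; result = -6864; return 6861; both end at 6861.
Across all 35 domain points the two functions coincide.
verdict: equivalent


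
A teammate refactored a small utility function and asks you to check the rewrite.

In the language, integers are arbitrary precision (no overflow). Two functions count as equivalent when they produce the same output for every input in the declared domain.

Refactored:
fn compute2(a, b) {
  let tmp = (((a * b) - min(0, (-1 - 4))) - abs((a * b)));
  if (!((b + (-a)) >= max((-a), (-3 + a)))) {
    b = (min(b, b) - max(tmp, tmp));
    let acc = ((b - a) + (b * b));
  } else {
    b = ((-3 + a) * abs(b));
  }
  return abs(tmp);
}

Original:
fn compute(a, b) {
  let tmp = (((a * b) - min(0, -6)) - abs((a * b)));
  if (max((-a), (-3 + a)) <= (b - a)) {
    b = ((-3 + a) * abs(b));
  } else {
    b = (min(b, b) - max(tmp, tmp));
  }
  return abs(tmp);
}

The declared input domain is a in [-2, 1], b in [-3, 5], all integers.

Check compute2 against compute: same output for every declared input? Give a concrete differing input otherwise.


Run the pair on a=-2, b=-3.
compute: tmp=6, then (max((-a), (-3 + a)) <= (b - a)) is false, then b=-9, then returns 6
compute2: tmp=5, then (!((b + (-a)) >= max((-a), (-3 + a)))) is true, then b=-8, then acc=58, then returns 5
6 against 5: the behavior changed.
verdict: not equivalent; witness: a=-2, b=-3


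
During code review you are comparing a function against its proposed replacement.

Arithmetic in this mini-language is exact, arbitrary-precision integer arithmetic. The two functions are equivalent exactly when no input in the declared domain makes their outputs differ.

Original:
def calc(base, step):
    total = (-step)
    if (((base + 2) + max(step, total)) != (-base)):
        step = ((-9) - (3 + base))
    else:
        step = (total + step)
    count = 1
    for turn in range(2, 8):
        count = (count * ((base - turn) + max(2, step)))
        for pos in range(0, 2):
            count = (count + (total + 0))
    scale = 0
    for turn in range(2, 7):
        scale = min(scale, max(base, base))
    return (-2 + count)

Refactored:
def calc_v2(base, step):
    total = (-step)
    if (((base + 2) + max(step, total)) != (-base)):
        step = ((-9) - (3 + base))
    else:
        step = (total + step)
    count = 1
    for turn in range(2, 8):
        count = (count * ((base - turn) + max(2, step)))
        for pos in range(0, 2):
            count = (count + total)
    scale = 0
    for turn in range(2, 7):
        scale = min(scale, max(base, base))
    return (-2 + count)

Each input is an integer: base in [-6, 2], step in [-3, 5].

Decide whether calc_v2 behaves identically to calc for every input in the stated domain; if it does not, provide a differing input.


The two versions differ — the changes include arithmetic usage differs, and constant usage differs.
Tracing base=-6, step=2: calc: total := -2 | (((base + 2) + max(step, total)) != (-base)): true | step := -6 | count := 1 | iter turn=2: | count := -6 | iter pos=0: | count := -8 | iter pos=1: | count := -10 | iter turn=3: | count := 70 | iter pos=0: | count := 68 | iter pos=1: | count := 66 | iter turn=4: | count := -528 | iter pos=0: | count := -530 | iter pos=1: | count := -532 | iter turn=5: | count := 4788 | iter pos=0: | count := 4786 | iter pos=1: | count := 4784 | iter turn=6: | count := -47840 | iter pos=0: | count := -47842 | iter pos=1: | count := -47844 | iter turn=7: | count := 526284 | iter pos=0: | count := 526282 | iter pos=1: | count := 526280 | scale := 0 | iter turn=2: | scale := -6 | iter turn=3: | scale := -6 | iter turn=4: | scale := -6 | iter turn=5: | scale := -6 | iter turn=6: | scale := -6 | result 526278 | calc_v2: total := -2 | (((base + 2) + max(step, total)) != (-base)): true | step := -6 | count := 1 | iter turn=2: | count := -6 | iter pos=0: | count := -8 | iter pos=1: | count := -10 | iter turn=3: | count := 70 | iter pos=0: | count := 68 | iter pos=1: | count := 66 | iter turn=4: | count := -528 | iter pos=0: | count := -530 | iter pos=1: | count := -532 | iter turn=5: | count := 4788 | iter pos=0: | count := 4786 | iter pos=1: | count := 4784 | iter turn=6: | count := -47840 | iter pos=0: | count := -47842 | iter pos=1: | count := -47844 | iter turn=7: | count := 526284 | iter pos=0: | count := 526282 | iter pos=1: | count := 526280 | scale := 0 | iter turn=2: | scale := -6 | iter turn=3: | scale := -6 | iter turn=4: | scale := -6 | iter turn=5: | scale := -6 | iter turn=6: | scale := -6 | result 526278 — matching result 526278.
Across all 81 domain points the two functions coincide.
verdict: equivalent


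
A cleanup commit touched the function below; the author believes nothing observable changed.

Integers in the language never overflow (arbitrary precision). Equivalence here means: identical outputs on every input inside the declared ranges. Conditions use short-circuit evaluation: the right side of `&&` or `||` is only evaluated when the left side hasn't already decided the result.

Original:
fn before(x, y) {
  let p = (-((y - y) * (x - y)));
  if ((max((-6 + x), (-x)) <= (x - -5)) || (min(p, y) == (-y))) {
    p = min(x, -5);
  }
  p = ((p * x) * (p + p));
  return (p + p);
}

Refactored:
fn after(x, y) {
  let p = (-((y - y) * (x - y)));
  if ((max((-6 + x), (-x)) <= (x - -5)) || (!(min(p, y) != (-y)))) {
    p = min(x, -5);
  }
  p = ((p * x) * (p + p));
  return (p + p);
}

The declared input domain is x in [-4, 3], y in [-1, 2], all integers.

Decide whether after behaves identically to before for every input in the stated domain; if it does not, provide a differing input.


Equivalent — the differences include comparison usage differs; also boolean connective usage differs, yet no declared input distinguishes the two.
Tracing x=1, y=-1: before: p=0, then ((max((-6 + x), (-x)) <= (x - -5)) || (min(p, y) == (-y))) is true, then p=-5, then p=50, then returns 100 | after: p=0, then ((max((-6 + x), (-x)) <= (x - -5)) || (!(min(p, y) != (-y)))) is true, then p=-5, then p=50, then returns 100 — matching result 100.
Every one of the 32 inputs gives matching results.
verdict: equivalent


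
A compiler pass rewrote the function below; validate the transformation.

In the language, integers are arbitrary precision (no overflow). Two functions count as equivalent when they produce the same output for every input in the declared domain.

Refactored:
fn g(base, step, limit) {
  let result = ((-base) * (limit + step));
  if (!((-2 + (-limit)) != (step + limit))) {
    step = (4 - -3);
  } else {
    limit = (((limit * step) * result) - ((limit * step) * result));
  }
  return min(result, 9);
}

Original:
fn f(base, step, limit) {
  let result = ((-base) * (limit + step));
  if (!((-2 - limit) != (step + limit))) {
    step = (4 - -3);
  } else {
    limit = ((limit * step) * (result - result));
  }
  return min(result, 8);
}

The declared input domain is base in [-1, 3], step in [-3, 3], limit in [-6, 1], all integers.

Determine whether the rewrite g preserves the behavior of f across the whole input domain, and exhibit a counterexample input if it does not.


These are not equivalent — on base=1, step=-3, limit=-6 the outputs split (8 vs 9).
f: result=9, then (!((-2 - limit) != (step + limit))) is false, then limit=0, then returns 8
g: result=9, then (!((-2 + (-limit)) != (step + limit))) is false, then limit=0, then returns 9
verdict: not equivalent; witness: base=1, step=-3, limit=-6


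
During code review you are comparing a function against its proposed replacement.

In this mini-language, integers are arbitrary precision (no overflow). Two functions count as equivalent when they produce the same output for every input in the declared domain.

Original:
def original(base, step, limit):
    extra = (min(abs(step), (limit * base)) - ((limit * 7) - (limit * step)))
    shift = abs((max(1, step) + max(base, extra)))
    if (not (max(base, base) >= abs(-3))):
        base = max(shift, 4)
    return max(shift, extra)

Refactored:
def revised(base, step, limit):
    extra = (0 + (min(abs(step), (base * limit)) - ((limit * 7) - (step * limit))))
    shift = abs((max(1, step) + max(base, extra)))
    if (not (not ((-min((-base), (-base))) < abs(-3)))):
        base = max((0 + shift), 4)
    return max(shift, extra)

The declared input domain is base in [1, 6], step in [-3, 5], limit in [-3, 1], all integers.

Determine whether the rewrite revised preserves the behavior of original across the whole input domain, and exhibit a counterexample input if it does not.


Behavior is preserved: although min/max/abs usage differs, comparison usage differs, arithmetic usage differs, constant usage differs, boolean connective usage differs, the outputs never diverge.
Tracing base=2, step=1, limit=-1: original: extra = 4; shift = 5; (not (max(base, base) >= abs(-3))) -> true; base = 5; return 5 | revised: extra = 4; shift = 5; (not (not ((-min((-base), (-base))) < abs(-3)))) -> true; base = 5; return 5 — matching result 5.
Sweeping the whole domain (270 inputs) finds no disagreement.
verdict: equivalent


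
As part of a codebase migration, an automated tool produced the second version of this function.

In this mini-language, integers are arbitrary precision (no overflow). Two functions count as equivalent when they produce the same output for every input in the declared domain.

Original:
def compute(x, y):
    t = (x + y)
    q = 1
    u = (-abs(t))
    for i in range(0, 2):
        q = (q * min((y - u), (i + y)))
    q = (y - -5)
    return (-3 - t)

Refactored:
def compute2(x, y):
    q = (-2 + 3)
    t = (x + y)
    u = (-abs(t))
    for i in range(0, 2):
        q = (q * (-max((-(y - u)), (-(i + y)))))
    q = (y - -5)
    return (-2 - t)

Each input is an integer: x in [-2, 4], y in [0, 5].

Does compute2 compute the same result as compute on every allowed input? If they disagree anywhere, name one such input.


At x=-2, y=0: compute gives -1, compute2 gives 0.
verdict: not equivalent; witness: x=-2, y=0


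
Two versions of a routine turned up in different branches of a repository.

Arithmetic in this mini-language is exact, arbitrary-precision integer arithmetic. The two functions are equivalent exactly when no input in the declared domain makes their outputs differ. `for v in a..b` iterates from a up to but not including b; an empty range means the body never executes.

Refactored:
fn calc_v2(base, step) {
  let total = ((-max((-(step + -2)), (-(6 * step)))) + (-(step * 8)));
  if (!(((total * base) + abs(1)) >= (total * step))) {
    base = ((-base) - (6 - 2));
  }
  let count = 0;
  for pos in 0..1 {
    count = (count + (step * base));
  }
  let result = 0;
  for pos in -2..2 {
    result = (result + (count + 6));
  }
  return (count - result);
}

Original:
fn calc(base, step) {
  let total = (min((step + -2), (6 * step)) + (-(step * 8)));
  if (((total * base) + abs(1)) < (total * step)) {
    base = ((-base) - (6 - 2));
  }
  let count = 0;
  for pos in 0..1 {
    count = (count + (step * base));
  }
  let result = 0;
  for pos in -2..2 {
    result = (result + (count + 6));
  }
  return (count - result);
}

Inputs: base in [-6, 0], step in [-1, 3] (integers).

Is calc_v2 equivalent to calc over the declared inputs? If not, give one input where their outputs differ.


The two are interchangeable: comparison usage differs, plus min/max/abs usage differs, plus boolean connective usage differs, and every declared input agrees.
Tracing base=-1, step=1: calc: total becomes -9; next (((total * base) + abs(1)) < (total * step)) evaluates to false; next count becomes 0; next at pos=0:; next count becomes -1; next result becomes 0; next at pos=-2:; next result becomes 5; next at pos=-1:; next result becomes 10; next at pos=0:; next result becomes 15; next at pos=1:; next result becomes 20; next final value -21 | calc_v2: total becomes -9; next (!(((total * base) + abs(1)) >= (total * step))) evaluates to false; next count becomes 0; next at pos=0:; next count becomes -1; next result becomes 0; next at pos=-2:; next result becomes 5; next at pos=-1:; next result becomes 10; next at pos=0:; next result becomes 15; next at pos=1:; next result becomes 20; next final value -21 — matching result -21.
Checked all 35 inputs in the declared domain: the outputs agree on every one.
verdict: equivalent
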